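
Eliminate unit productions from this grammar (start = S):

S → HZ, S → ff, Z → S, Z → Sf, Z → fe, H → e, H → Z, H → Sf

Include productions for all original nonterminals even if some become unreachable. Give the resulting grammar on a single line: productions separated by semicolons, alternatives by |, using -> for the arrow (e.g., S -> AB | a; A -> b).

S -> HZ | ff; H -> e | HZ | Sf | fe | ff; Z -> HZ | Sf | fe | ff

Unit productions: H->Z, Z->S.
Unit pairs (A ⇒* B via units): (H,S), (H,Z), (Z,S).
S: inherits non-unit rules of {S} → HZ | ff.
H: inherits non-unit rules of {H, S, Z} → HZ | Sf | e | fe | ff.
Z: inherits non-unit rules of {S, Z} → HZ | Sf | fe | ff.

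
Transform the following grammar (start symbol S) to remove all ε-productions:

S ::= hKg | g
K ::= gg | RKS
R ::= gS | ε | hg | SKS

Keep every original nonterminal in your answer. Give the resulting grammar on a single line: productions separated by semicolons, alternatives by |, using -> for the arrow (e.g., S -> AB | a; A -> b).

S -> g | hKg; K -> KS | gg | RKS; R -> gS | hg | SKS

Nullable set: {R}.
K -> RKS: R nullable, giving KS | RKS.
Drop R -> ε.
Unchanged (no nullable symbols): S -> g; S -> hKg; K -> gg; R -> SKS; R -> gS; R -> hg.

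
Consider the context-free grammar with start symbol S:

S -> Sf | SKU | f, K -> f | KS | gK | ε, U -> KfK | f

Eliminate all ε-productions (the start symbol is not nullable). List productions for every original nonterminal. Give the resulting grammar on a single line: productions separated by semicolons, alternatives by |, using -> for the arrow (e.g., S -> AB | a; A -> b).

S -> f | SU | Sf | SKU; K -> S | f | g | KS | gK; U -> f | Kf | fK | KfK

Nullable set: {K}.
S -> SKU: K nullable, giving SKU | SU.
Drop K -> ε.
K -> KS: K nullable, giving KS | S.
K -> gK: K nullable, giving g | gK.
U -> KfK: K, K nullable, giving Kf | KfK | f | fK.
Unchanged (no nullable symbols): S -> Sf; S -> f; K -> f; U -> f.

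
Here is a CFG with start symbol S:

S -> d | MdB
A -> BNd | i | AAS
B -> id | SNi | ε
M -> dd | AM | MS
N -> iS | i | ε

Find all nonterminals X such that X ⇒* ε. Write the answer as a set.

Directly nullable (have an ε-rule): {B, N}.
Not nullable: A, M, S — each has a terminal in every rule's right-hand side or depends on a non-nullable symbol.

{B, N}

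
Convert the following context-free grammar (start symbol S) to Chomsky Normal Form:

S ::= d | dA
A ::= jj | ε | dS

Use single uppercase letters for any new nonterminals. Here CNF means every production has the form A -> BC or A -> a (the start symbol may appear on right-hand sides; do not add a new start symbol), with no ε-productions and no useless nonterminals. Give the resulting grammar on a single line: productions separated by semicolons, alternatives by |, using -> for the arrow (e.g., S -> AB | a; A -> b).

Nullable: {A}; after ε-elimination: S -> d | dA; A -> dS | jj.
No unit productions to eliminate.
TERM: introduce B -> d, C -> j and substitute in every rule of length ≥2.

S -> d | BA; A -> BS | CC; B -> d; C -> j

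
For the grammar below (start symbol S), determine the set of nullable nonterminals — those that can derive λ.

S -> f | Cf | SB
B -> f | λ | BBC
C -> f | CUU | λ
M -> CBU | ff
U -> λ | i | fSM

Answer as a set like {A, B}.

{B, C, M, U}

Directly nullable (have an ε-rule): {B, C, U}.
M is nullable via M -> CBU (every symbol on the right is already known nullable).
Not nullable: S — each has a terminal in every rule's right-hand side or depends on a non-nullable symbol.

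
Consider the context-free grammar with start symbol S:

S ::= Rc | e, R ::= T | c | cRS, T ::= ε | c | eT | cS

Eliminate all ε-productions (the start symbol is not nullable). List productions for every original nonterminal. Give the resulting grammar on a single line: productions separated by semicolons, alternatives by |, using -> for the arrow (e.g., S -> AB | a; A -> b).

Nullable set: {R, T}.
S -> Rc: R nullable, giving Rc | c.
R -> T: T nullable, giving T.
R -> cRS: R nullable, giving cRS | cS.
Drop T -> ε.
T -> eT: T nullable, giving e | eT.
Unchanged (no nullable symbols): S -> e; R -> c; T -> c; T -> cS.

S -> c | e | Rc; R -> T | c | cS | cRS; T -> c | e | cS | eT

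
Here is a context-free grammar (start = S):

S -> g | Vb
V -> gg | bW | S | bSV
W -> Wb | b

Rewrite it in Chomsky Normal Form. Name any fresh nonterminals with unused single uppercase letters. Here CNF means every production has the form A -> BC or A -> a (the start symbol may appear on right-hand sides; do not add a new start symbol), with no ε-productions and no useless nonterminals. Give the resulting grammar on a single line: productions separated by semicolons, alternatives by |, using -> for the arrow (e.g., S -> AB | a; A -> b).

No ε-productions.
After unit-elimination: S -> g | Vb; V -> g | Vb | bW | gg | bSV; W -> b | Wb.
TERM: introduce A -> b, B -> g and substitute in every rule of length ≥2.
BIN: V -> ASV becomes V -> AC, C -> SV.

S -> g | VA; A -> b; B -> g; C -> SV; V -> g | AC | AW | BB | VA; W -> b | WA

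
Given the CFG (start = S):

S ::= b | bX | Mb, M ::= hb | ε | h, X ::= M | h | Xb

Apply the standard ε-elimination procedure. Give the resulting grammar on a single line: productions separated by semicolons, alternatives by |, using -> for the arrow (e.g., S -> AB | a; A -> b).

S -> b | Mb | bX; M -> h | hb; X -> M | b | h | Xb

Nullable set: {M, X}.
S -> Mb: M nullable, giving Mb | b.
S -> bX: X nullable, giving b | bX.
Drop M -> ε.
X -> M: M nullable, giving M.
X -> Xb: X nullable, giving Xb | b.
Unchanged (no nullable symbols): S -> b; M -> h; M -> hb; X -> h.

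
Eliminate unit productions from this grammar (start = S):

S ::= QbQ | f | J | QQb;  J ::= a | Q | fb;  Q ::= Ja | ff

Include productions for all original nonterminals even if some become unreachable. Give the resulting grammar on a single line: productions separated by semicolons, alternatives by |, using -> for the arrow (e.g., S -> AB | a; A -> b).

Unit productions: J->Q, S->J.
Unit pairs (A ⇒* B via units): (J,Q), (S,J), (S,Q).
S: inherits non-unit rules of {J, Q, S} → Ja | QQb | QbQ | a | f | fb | ff.
J: inherits non-unit rules of {J, Q} → Ja | a | fb | ff.
Q: inherits non-unit rules of {Q} → Ja | ff.

S -> a | f | Ja | fb | ff | QQb | QbQ; J -> a | Ja | fb | ff; Q -> Ja | ff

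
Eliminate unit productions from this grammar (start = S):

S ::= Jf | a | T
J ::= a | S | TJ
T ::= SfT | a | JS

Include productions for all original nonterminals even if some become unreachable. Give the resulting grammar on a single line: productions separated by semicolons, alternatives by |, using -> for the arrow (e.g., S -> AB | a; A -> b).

Unit productions: J->S, S->T.
Unit pairs (A ⇒* B via units): (J,S), (J,T), (S,T).
S: inherits non-unit rules of {S, T} → JS | Jf | SfT | a.
J: inherits non-unit rules of {J, S, T} → JS | Jf | SfT | TJ | a.
T: inherits non-unit rules of {T} → JS | SfT | a.

S -> a | JS | Jf | SfT; J -> a | JS | Jf | TJ | SfT; T -> a | JS | SfT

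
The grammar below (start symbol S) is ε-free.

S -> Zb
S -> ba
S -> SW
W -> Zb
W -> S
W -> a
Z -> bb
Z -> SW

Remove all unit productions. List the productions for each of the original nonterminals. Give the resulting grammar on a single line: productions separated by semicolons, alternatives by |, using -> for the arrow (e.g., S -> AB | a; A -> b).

S -> SW | Zb | ba; W -> a | SW | Zb | ba; Z -> SW | bb

Unit productions: W->S.
Unit pairs (A ⇒* B via units): (W,S).
S: inherits non-unit rules of {S} → SW | Zb | ba.
W: inherits non-unit rules of {S, W} → SW | Zb | a | ba.
Z: inherits non-unit rules of {Z} → SW | bb.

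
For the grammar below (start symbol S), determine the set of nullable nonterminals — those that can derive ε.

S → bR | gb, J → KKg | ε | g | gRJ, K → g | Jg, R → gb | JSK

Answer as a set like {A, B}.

{J}

Directly nullable (have an ε-rule): {J}.
Not nullable: K, R, S — each has a terminal in every rule's right-hand side or depends on a non-nullable symbol.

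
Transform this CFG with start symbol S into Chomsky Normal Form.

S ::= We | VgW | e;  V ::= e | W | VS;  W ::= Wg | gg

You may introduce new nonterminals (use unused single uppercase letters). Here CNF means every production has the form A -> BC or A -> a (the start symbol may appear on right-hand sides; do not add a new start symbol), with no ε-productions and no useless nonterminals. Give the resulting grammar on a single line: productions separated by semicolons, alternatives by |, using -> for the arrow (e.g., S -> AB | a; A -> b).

S -> e | VC | WB; A -> g; B -> e; C -> AW; V -> e | AA | VS | WA; W -> AA | WA

No ε-productions.
After unit-elimination: S -> e | We | VgW; V -> e | VS | Wg | gg; W -> Wg | gg.
TERM: introduce B -> e, A -> g and substitute in every rule of length ≥2.
BIN: S -> VAW becomes S -> VC, C -> AW.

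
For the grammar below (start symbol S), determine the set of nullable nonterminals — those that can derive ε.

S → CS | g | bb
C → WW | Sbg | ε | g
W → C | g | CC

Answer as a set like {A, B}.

{C, W}

Directly nullable (have an ε-rule): {C}.
W is nullable via W -> C (every symbol on the right is already known nullable).
Not nullable: S — each has a terminal in every rule's right-hand side or depends on a non-nullable symbol.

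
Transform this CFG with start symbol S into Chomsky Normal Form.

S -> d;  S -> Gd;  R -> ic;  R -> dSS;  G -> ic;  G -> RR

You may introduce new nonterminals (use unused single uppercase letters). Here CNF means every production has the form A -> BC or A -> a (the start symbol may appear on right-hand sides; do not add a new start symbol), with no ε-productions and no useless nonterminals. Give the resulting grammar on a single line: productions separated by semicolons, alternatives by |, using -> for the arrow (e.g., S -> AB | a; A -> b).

S -> d | GC; A -> i; B -> c; C -> d; D -> SS; G -> AB | RR; R -> AB | CD

No ε-productions.
No unit productions to eliminate.
TERM: introduce B -> c, C -> d, A -> i and substitute in every rule of length ≥2.
BIN: R -> CSS becomes R -> CD, D -> SS.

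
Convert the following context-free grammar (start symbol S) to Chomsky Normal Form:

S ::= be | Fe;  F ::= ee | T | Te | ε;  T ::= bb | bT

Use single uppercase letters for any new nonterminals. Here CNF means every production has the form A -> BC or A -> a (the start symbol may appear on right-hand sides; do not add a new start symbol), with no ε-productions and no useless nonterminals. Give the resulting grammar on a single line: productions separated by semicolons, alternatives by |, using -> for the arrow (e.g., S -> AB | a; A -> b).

Nullable: {F}; after ε-elimination: S -> e | Fe | be; F -> T | Te | ee; T -> bT | bb.
After unit-elimination: S -> e | Fe | be; F -> Te | bT | bb | ee; T -> bT | bb.
TERM: introduce B -> b, A -> e and substitute in every rule of length ≥2.

S -> e | BA | FA; A -> e; B -> b; F -> AA | BB | BT | TA; T -> BB | BT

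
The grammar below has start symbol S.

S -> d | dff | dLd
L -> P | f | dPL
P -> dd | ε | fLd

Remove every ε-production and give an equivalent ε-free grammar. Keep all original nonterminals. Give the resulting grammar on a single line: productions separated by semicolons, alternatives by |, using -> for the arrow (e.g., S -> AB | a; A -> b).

Nullable set: {L, P}.
S -> dLd: L nullable, giving dLd | dd.
L -> P: P nullable, giving P.
L -> dPL: P, L nullable, giving d | dL | dP | dPL.
Drop P -> ε.
P -> fLd: L nullable, giving fLd | fd.
Unchanged (no nullable symbols): S -> d; S -> dff; L -> f; P -> dd.

S -> d | dd | dLd | dff; L -> P | d | f | dL | dP | dPL; P -> dd | fd | fLd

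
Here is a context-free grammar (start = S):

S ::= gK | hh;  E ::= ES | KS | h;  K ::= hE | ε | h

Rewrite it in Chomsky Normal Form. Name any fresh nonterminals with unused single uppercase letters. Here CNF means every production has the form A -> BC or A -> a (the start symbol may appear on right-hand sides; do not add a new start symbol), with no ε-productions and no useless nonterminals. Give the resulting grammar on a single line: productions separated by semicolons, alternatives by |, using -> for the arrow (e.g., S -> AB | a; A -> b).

S -> g | AK | BB; A -> g; B -> h; E -> g | h | AK | BB | ES | KS; K -> h | BE

Nullable: {K}; after ε-elimination: S -> g | gK | hh; E -> S | h | ES | KS; K -> h | hE.
After unit-elimination: S -> g | gK | hh; E -> g | h | ES | KS | gK | hh; K -> h | hE.
TERM: introduce A -> g, B -> h and substitute in every rule of length ≥2.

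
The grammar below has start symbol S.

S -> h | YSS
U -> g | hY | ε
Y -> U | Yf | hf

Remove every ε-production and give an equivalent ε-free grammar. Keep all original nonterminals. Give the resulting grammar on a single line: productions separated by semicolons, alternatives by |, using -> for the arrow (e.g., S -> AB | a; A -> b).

S -> h | SS | YSS; U -> g | h | hY; Y -> U | f | Yf | hf

Nullable set: {U, Y}.
S -> YSS: Y nullable, giving SS | YSS.
Drop U -> ε.
U -> hY: Y nullable, giving h | hY.
Y -> U: U nullable, giving U.
Y -> Yf: Y nullable, giving Yf | f.
Unchanged (no nullable symbols): S -> h; U -> g; Y -> hf.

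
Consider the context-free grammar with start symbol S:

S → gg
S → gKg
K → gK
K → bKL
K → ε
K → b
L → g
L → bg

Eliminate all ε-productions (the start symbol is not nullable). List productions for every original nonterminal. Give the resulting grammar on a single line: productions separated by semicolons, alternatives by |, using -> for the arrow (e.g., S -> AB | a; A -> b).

Nullable set: {K}.
S -> gKg: K nullable, giving gKg | gg.
Drop K -> ε.
K -> bKL: K nullable, giving bKL | bL.
K -> gK: K nullable, giving g | gK.
Unchanged (no nullable symbols): S -> gg; K -> b; L -> bg; L -> g.

S -> gg | gKg; K -> b | g | bL | gK | bKL; L -> g | bg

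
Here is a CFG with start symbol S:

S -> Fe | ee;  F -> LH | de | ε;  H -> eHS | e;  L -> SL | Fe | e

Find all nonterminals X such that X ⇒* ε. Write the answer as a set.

Directly nullable (have an ε-rule): {F}.
Not nullable: H, L, S — each has a terminal in every rule's right-hand side or depends on a non-nullable symbol.

{F}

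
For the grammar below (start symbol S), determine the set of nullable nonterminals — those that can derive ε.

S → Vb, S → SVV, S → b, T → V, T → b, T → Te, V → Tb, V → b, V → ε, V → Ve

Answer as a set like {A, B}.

Directly nullable (have an ε-rule): {V}.
T is nullable via T -> V (every symbol on the right is already known nullable).
Not nullable: S — each has a terminal in every rule's right-hand side or depends on a non-nullable symbol.

{T, V}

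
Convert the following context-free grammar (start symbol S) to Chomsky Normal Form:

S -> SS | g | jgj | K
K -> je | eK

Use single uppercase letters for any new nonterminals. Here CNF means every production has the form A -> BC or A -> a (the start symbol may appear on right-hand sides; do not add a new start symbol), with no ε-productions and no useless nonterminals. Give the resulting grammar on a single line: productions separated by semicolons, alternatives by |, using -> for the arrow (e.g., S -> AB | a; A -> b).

S -> g | AK | BA | BD | SS; A -> e; B -> j; C -> g; D -> CB; K -> AK | BA

No ε-productions.
After unit-elimination: S -> g | SS | eK | je | jgj; K -> eK | je.
TERM: introduce A -> e, C -> g, B -> j and substitute in every rule of length ≥2.
BIN: S -> BCB becomes S -> BD, D -> CB.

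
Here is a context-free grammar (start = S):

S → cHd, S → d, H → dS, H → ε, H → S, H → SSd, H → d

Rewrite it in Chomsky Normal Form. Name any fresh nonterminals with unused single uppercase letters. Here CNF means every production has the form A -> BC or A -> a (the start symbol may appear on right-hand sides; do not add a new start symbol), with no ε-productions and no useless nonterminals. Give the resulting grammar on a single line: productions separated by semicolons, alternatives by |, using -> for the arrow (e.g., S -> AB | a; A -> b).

Nullable: {H}; after ε-elimination: S -> d | cd | cHd; H -> S | d | dS | SSd.
After unit-elimination: S -> d | cd | cHd; H -> d | cd | dS | SSd | cHd.
TERM: introduce B -> c, A -> d and substitute in every rule of length ≥2.
BIN: H -> BHA becomes H -> BC, C -> HA; H -> SSA becomes H -> SD, D -> SA; S -> BHA becomes S -> BE, E -> HA.

S -> d | BA | BE; A -> d; B -> c; C -> HA; D -> SA; E -> HA; H -> d | AS | BA | BC | SD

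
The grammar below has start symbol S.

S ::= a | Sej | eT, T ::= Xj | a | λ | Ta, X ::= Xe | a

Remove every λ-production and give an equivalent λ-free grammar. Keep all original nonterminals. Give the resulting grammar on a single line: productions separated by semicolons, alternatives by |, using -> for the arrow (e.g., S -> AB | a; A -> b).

Nullable set: {T}.
S -> eT: T nullable, giving e | eT.
Drop T -> λ.
T -> Ta: T nullable, giving Ta | a.
Unchanged (no nullable symbols): S -> Sej; S -> a; T -> Xj; T -> a; X -> Xe; X -> a.

S -> a | e | eT | Sej; T -> a | Ta | Xj; X -> a | Xe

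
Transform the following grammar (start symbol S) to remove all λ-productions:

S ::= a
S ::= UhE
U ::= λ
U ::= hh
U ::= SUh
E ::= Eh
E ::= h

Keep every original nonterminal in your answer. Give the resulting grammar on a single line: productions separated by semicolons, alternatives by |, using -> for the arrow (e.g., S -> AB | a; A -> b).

Nullable set: {U}.
S -> UhE: U nullable, giving UhE | hE.
Drop U -> λ.
U -> SUh: U nullable, giving SUh | Sh.
Unchanged (no nullable symbols): S -> a; E -> Eh; E -> h; U -> hh.

S -> a | hE | UhE; E -> h | Eh; U -> Sh | hh | SUh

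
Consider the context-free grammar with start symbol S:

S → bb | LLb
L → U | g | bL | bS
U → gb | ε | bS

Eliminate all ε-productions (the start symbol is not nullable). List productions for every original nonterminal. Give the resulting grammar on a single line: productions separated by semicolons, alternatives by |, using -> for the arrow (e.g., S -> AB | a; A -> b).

S -> b | Lb | bb | LLb; L -> U | b | g | bL | bS; U -> bS | gb

Nullable set: {L, U}.
S -> LLb: L, L nullable, giving LLb | Lb | b.
L -> U: U nullable, giving U.
L -> bL: L nullable, giving b | bL.
Drop U -> ε.
Unchanged (no nullable symbols): S -> bb; L -> bS; L -> g; U -> bS; U -> gb.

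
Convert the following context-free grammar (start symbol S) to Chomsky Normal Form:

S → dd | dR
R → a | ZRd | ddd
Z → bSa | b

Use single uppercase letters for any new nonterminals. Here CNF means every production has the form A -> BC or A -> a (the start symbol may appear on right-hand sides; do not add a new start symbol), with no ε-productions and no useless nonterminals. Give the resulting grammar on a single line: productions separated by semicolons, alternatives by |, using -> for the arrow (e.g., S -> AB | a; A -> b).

No ε-productions.
No unit productions to eliminate.
TERM: introduce C -> a, B -> b, A -> d and substitute in every rule of length ≥2.
BIN: R -> AAA becomes R -> AD, D -> AA; R -> ZRA becomes R -> ZE, E -> RA; Z -> BSC becomes Z -> BF, F -> SC.

S -> AA | AR; A -> d; B -> b; C -> a; D -> AA; E -> RA; F -> SC; R -> a | AD | ZE; Z -> b | BF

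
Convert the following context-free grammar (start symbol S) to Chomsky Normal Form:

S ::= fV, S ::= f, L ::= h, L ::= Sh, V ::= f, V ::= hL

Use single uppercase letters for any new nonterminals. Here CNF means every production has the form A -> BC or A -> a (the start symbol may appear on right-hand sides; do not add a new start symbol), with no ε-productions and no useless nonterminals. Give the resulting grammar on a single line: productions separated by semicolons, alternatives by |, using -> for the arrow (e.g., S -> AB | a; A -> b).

No ε-productions.
No unit productions to eliminate.
TERM: introduce B -> f, A -> h and substitute in every rule of length ≥2.

S -> f | BV; A -> h; B -> f; L -> h | SA; V -> f | AL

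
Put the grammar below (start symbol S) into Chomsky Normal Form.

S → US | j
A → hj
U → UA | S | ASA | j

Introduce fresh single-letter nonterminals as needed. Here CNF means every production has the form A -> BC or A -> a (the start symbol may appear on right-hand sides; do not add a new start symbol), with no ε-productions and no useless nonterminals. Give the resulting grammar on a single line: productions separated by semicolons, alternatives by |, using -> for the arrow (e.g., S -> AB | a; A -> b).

S -> j | US; A -> BC; B -> h; C -> j; D -> SA; U -> j | AD | UA | US

No ε-productions.
After unit-elimination: S -> j | US; A -> hj; U -> j | UA | US | ASA.
TERM: introduce B -> h, C -> j and substitute in every rule of length ≥2.
BIN: U -> ASA becomes U -> AD, D -> SA.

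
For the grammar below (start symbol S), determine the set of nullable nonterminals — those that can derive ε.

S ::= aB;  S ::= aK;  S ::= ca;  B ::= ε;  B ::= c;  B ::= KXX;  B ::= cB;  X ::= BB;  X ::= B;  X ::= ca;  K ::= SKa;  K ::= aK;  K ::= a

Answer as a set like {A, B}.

{B, X}

Directly nullable (have an ε-rule): {B}.
X is nullable via X -> B (every symbol on the right is already known nullable).
Not nullable: K, S — each has a terminal in every rule's right-hand side or depends on a non-nullable symbol.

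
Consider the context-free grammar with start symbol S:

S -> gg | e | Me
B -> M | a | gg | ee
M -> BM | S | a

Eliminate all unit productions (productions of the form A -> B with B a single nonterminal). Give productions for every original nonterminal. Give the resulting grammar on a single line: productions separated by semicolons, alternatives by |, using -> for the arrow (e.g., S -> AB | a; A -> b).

Unit productions: B->M, M->S.
Unit pairs (A ⇒* B via units): (B,M), (B,S), (M,S).
S: inherits non-unit rules of {S} → Me | e | gg.
B: inherits non-unit rules of {B, M, S} → BM | Me | a | e | ee | gg.
M: inherits non-unit rules of {M, S} → BM | Me | a | e | gg.

S -> e | Me | gg; B -> a | e | BM | Me | ee | gg; M -> a | e | BM | Me | gg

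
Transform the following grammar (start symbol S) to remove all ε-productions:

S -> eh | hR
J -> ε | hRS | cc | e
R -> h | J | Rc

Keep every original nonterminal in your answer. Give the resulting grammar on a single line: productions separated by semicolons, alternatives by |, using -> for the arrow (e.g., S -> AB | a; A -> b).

Nullable set: {J, R}.
S -> hR: R nullable, giving h | hR.
Drop J -> ε.
J -> hRS: R nullable, giving hRS | hS.
R -> J: J nullable, giving J.
R -> Rc: R nullable, giving Rc | c.
Unchanged (no nullable symbols): S -> eh; J -> cc; J -> e; R -> h.

S -> h | eh | hR; J -> e | cc | hS | hRS; R -> J | c | h | Rc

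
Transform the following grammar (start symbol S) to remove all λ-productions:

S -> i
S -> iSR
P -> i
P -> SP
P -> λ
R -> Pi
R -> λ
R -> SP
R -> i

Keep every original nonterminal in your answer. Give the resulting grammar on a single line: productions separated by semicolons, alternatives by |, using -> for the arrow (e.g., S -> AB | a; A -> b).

S -> i | iS | iSR; P -> S | i | SP; R -> S | i | Pi | SP

Nullable set: {P, R}.
S -> iSR: R nullable, giving iS | iSR.
Drop P -> λ.
P -> SP: P nullable, giving S | SP.
Drop R -> λ.
R -> Pi: P nullable, giving Pi | i.
R -> SP: P nullable, giving S | SP.
Unchanged (no nullable symbols): S -> i; P -> i; R -> i.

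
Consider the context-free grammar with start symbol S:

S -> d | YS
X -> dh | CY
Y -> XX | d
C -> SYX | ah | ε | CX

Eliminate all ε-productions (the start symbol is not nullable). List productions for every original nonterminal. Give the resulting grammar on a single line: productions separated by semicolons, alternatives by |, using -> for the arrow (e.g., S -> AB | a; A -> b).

Nullable set: {C}.
Drop C -> ε.
C -> CX: C nullable, giving CX | X.
X -> CY: C nullable, giving CY | Y.
Unchanged (no nullable symbols): S -> YS; S -> d; C -> SYX; C -> ah; X -> dh; Y -> XX; Y -> d.

S -> d | YS; C -> X | CX | ah | SYX; X -> Y | CY | dh; Y -> d | XX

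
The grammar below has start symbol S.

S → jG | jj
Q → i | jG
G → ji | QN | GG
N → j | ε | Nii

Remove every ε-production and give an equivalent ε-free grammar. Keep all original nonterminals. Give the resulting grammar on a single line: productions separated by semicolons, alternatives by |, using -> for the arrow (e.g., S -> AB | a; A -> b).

S -> jG | jj; G -> Q | GG | QN | ji; N -> j | ii | Nii; Q -> i | jG

Nullable set: {N}.
G -> QN: N nullable, giving Q | QN.
Drop N -> ε.
N -> Nii: N nullable, giving Nii | ii.
Unchanged (no nullable symbols): S -> jG; S -> jj; G -> GG; G -> ji; N -> j; Q -> i; Q -> jG.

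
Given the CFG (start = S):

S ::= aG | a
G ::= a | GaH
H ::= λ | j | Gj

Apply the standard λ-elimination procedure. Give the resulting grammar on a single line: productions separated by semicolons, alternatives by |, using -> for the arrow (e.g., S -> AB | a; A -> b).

Nullable set: {H}.
G -> GaH: H nullable, giving Ga | GaH.
Drop H -> λ.
Unchanged (no nullable symbols): S -> a; S -> aG; G -> a; H -> Gj; H -> j.

S -> a | aG; G -> a | Ga | GaH; H -> j | Gj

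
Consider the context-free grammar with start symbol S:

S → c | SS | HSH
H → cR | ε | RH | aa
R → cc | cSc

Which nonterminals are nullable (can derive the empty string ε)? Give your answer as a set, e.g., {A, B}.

{H}

Directly nullable (have an ε-rule): {H}.
Not nullable: R, S — each has a terminal in every rule's right-hand side or depends on a non-nullable symbol.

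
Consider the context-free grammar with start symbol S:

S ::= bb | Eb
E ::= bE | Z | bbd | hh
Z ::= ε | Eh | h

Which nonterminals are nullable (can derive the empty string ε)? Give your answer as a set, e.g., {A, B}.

Directly nullable (have an ε-rule): {Z}.
E is nullable via E -> Z (every symbol on the right is already known nullable).
Not nullable: S — each has a terminal in every rule's right-hand side or depends on a non-nullable symbol.

{E, Z}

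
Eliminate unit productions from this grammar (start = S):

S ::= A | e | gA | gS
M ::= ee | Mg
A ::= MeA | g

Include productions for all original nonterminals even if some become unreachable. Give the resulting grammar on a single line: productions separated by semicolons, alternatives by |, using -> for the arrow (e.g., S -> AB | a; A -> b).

S -> e | g | gA | gS | MeA; A -> g | MeA; M -> Mg | ee

Unit productions: S->A.
Unit pairs (A ⇒* B via units): (S,A).
S: inherits non-unit rules of {A, S} → MeA | e | g | gA | gS.
A: inherits non-unit rules of {A} → MeA | g.
M: inherits non-unit rules of {M} → Mg | ee.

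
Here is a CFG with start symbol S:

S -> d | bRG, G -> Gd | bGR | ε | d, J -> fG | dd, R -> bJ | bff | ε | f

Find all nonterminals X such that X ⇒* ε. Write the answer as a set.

Directly nullable (have an ε-rule): {G, R}.
Not nullable: J, S — each has a terminal in every rule's right-hand side or depends on a non-nullable symbol.

{G, R}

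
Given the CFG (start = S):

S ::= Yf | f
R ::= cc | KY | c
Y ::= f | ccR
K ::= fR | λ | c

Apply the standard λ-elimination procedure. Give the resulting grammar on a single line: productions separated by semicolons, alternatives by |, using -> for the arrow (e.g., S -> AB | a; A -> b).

S -> f | Yf; K -> c | fR; R -> Y | c | KY | cc; Y -> f | ccR

Nullable set: {K}.
Drop K -> λ.
R -> KY: K nullable, giving KY | Y.
Unchanged (no nullable symbols): S -> Yf; S -> f; K -> c; K -> fR; R -> c; R -> cc; Y -> ccR; Y -> f.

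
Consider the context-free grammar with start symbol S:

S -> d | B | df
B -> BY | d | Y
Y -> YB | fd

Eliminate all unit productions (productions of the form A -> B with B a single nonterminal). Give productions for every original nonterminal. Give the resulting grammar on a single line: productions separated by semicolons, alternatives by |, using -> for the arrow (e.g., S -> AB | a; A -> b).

Unit productions: B->Y, S->B.
Unit pairs (A ⇒* B via units): (B,Y), (S,B), (S,Y).
S: inherits non-unit rules of {B, S, Y} → BY | YB | d | df | fd.
B: inherits non-unit rules of {B, Y} → BY | YB | d | fd.
Y: inherits non-unit rules of {Y} → YB | fd.

S -> d | BY | YB | df | fd; B -> d | BY | YB | fd; Y -> YB | fd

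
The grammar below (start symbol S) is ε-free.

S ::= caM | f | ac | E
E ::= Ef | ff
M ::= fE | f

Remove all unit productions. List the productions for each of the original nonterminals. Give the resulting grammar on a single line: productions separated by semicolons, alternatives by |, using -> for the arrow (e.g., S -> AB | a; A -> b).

S -> f | Ef | ac | ff | caM; E -> Ef | ff; M -> f | fE

Unit productions: S->E.
Unit pairs (A ⇒* B via units): (S,E).
S: inherits non-unit rules of {E, S} → Ef | ac | caM | f | ff.
E: inherits non-unit rules of {E} → Ef | ff.
M: inherits non-unit rules of {M} → f | fE.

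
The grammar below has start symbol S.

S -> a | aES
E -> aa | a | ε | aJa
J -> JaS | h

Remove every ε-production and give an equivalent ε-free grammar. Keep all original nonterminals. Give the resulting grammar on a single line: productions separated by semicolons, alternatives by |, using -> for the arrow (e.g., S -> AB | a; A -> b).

Nullable set: {E}.
S -> aES: E nullable, giving aES | aS.
Drop E -> ε.
Unchanged (no nullable symbols): S -> a; E -> a; E -> aJa; E -> aa; J -> JaS; J -> h.

S -> a | aS | aES; E -> a | aa | aJa; J -> h | JaS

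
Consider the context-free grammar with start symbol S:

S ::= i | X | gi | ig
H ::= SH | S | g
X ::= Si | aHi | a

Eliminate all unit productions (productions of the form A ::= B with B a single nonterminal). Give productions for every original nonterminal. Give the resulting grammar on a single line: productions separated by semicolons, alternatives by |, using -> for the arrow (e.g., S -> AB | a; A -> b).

S -> a | i | Si | gi | ig | aHi; H -> a | g | i | SH | Si | gi | ig | aHi; X -> a | Si | aHi

Unit productions: H->S, S->X.
Unit pairs (A ⇒* B via units): (H,S), (H,X), (S,X).
S: inherits non-unit rules of {S, X} → Si | a | aHi | gi | i | ig.
H: inherits non-unit rules of {H, S, X} → SH | Si | a | aHi | g | gi | i | ig.
X: inherits non-unit rules of {X} → Si | a | aHi.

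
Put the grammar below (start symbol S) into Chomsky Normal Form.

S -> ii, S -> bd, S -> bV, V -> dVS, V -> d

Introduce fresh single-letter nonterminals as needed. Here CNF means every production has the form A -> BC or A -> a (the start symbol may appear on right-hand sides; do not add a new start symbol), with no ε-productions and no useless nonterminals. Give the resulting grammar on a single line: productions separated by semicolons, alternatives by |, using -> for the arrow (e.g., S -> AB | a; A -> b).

No ε-productions.
No unit productions to eliminate.
TERM: introduce A -> b, B -> d, C -> i and substitute in every rule of length ≥2.
BIN: V -> BVS becomes V -> BD, D -> VS.

S -> AB | AV | CC; A -> b; B -> d; C -> i; D -> VS; V -> d | BD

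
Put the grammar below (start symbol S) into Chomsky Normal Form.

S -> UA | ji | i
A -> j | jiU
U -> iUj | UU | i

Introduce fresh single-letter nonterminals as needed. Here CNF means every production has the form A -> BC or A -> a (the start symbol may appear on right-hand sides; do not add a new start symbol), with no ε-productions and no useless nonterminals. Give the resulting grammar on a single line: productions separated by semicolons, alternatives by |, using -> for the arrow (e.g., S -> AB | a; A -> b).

No ε-productions.
No unit productions to eliminate.
TERM: introduce C -> i, B -> j and substitute in every rule of length ≥2.
BIN: A -> BCU becomes A -> BD, D -> CU; U -> CUB becomes U -> CE, E -> UB.

S -> i | BC | UA; A -> j | BD; B -> j; C -> i; D -> CU; E -> UB; U -> i | CE | UU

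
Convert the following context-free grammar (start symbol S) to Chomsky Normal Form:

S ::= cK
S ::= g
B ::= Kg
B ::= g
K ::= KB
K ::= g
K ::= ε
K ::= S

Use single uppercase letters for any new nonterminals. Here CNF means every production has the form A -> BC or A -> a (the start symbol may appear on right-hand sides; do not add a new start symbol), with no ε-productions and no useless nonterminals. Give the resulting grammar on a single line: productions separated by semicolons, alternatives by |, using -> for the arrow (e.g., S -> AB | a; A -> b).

Nullable: {K}; after ε-elimination: S -> c | g | cK; B -> g | Kg; K -> B | S | g | KB.
After unit-elimination: S -> c | g | cK; B -> g | Kg; K -> c | g | KB | Kg | cK.
TERM: introduce C -> c, A -> g and substitute in every rule of length ≥2.

S -> c | g | CK; A -> g; B -> g | KA; C -> c; K -> c | g | CK | KA | KB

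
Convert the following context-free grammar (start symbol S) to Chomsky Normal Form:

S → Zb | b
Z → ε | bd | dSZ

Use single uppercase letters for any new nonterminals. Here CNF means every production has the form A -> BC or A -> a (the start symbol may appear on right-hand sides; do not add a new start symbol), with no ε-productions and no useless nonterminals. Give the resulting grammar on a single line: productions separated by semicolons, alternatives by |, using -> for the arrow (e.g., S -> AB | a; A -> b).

S -> b | ZA; A -> b; B -> d; C -> SZ; Z -> AB | BC | BS

Nullable: {Z}; after ε-elimination: S -> b | Zb; Z -> bd | dS | dSZ.
No unit productions to eliminate.
TERM: introduce A -> b, B -> d and substitute in every rule of length ≥2.
BIN: Z -> BSZ becomes Z -> BC, C -> SZ.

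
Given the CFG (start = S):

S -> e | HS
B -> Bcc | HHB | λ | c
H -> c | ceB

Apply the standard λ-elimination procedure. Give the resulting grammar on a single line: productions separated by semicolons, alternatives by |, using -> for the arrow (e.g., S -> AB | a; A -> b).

Nullable set: {B}.
Drop B -> λ.
B -> Bcc: B nullable, giving Bcc | cc.
B -> HHB: B nullable, giving HH | HHB.
H -> ceB: B nullable, giving ce | ceB.
Unchanged (no nullable symbols): S -> HS; S -> e; B -> c; H -> c.

S -> e | HS; B -> c | HH | cc | Bcc | HHB; H -> c | ce | ceB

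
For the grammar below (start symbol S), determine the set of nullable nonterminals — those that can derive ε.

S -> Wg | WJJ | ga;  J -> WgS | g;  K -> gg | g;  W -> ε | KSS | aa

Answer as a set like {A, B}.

{W}

Directly nullable (have an ε-rule): {W}.
Not nullable: J, K, S — each has a terminal in every rule's right-hand side or depends on a non-nullable symbol.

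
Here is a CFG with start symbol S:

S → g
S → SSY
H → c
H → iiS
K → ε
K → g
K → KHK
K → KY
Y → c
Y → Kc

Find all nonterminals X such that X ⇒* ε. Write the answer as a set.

Directly nullable (have an ε-rule): {K}.
Not nullable: H, S, Y — each has a terminal in every rule's right-hand side or depends on a non-nullable symbol.

{K}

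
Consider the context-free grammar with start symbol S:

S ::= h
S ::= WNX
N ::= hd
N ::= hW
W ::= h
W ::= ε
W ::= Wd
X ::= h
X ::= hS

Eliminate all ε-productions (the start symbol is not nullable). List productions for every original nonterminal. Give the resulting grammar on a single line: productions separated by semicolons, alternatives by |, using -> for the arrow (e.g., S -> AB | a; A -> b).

S -> h | NX | WNX; N -> h | hW | hd; W -> d | h | Wd; X -> h | hS

Nullable set: {W}.
S -> WNX: W nullable, giving NX | WNX.
N -> hW: W nullable, giving h | hW.
Drop W -> ε.
W -> Wd: W nullable, giving Wd | d.
Unchanged (no nullable symbols): S -> h; N -> hd; W -> h; X -> h; X -> hS.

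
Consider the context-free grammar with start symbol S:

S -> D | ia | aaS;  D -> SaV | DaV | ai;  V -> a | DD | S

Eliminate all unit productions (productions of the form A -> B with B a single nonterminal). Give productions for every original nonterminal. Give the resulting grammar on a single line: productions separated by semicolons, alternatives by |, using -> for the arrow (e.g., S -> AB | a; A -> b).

Unit productions: S->D, V->S.
Unit pairs (A ⇒* B via units): (S,D), (V,D), (V,S).
S: inherits non-unit rules of {D, S} → DaV | SaV | aaS | ai | ia.
D: inherits non-unit rules of {D} → DaV | SaV | ai.
V: inherits non-unit rules of {D, S, V} → DD | DaV | SaV | a | aaS | ai | ia.

S -> ai | ia | DaV | SaV | aaS; D -> ai | DaV | SaV; V -> a | DD | ai | ia | DaV | SaV | aaS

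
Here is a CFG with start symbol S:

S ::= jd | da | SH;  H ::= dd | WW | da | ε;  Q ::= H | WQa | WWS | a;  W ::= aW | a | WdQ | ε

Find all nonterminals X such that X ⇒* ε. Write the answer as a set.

Directly nullable (have an ε-rule): {H, W}.
Q is nullable via Q -> H (every symbol on the right is already known nullable).
Not nullable: S — each has a terminal in every rule's right-hand side or depends on a non-nullable symbol.

{H, Q, W}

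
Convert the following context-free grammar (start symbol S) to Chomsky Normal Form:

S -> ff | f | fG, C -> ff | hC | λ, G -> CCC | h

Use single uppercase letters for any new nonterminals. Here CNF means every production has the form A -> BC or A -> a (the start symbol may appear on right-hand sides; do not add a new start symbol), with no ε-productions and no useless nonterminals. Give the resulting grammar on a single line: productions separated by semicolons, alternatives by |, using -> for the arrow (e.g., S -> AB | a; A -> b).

S -> f | AA | AG; A -> f; B -> h; C -> h | AA | BC; D -> CC; G -> h | AA | BC | CC | CD

Nullable: {C, G}; after ε-elimination: S -> f | fG | ff; C -> h | ff | hC; G -> C | h | CC | CCC.
After unit-elimination: S -> f | fG | ff; C -> h | ff | hC; G -> h | CC | ff | hC | CCC.
TERM: introduce A -> f, B -> h and substitute in every rule of length ≥2.
BIN: G -> CCC becomes G -> CD, D -> CC.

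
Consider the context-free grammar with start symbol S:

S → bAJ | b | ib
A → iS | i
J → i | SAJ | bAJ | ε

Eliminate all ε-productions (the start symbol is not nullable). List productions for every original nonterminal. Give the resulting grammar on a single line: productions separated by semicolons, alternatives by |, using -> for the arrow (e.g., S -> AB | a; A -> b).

S -> b | bA | ib | bAJ; A -> i | iS; J -> i | SA | bA | SAJ | bAJ

Nullable set: {J}.
S -> bAJ: J nullable, giving bA | bAJ.
Drop J -> ε.
J -> SAJ: J nullable, giving SA | SAJ.
J -> bAJ: J nullable, giving bA | bAJ.
Unchanged (no nullable symbols): S -> b; S -> ib; A -> i; A -> iS; J -> i.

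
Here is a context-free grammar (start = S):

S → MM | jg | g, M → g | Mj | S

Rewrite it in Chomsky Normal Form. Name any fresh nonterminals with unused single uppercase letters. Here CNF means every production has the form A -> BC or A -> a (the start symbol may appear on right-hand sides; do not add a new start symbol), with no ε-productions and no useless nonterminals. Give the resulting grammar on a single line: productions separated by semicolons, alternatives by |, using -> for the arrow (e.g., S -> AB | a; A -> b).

No ε-productions.
After unit-elimination: S -> g | MM | jg; M -> g | MM | Mj | jg.
TERM: introduce B -> g, A -> j and substitute in every rule of length ≥2.

S -> g | AB | MM; A -> j; B -> g; M -> g | AB | MA | MM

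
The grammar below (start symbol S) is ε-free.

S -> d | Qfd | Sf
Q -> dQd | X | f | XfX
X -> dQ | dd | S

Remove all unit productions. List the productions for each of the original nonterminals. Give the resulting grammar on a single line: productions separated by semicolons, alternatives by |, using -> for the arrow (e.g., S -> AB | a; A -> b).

S -> d | Sf | Qfd; Q -> d | f | Sf | dQ | dd | Qfd | XfX | dQd; X -> d | Sf | dQ | dd | Qfd

Unit productions: Q->X, X->S.
Unit pairs (A ⇒* B via units): (Q,S), (Q,X), (X,S).
S: inherits non-unit rules of {S} → Qfd | Sf | d.
Q: inherits non-unit rules of {Q, S, X} → Qfd | Sf | XfX | d | dQ | dQd | dd | f.
X: inherits non-unit rules of {S, X} → Qfd | Sf | d | dQ | dd.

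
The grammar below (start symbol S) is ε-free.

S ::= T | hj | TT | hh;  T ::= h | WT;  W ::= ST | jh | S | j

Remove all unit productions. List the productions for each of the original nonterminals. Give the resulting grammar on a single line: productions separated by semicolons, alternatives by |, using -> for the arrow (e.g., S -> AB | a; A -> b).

S -> h | TT | WT | hh | hj; T -> h | WT; W -> h | j | ST | TT | WT | hh | hj | jh

Unit productions: S->T, W->S.
Unit pairs (A ⇒* B via units): (S,T), (W,S), (W,T).
S: inherits non-unit rules of {S, T} → TT | WT | h | hh | hj.
T: inherits non-unit rules of {T} → WT | h.
W: inherits non-unit rules of {S, T, W} → ST | TT | WT | h | hh | hj | j | jh.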